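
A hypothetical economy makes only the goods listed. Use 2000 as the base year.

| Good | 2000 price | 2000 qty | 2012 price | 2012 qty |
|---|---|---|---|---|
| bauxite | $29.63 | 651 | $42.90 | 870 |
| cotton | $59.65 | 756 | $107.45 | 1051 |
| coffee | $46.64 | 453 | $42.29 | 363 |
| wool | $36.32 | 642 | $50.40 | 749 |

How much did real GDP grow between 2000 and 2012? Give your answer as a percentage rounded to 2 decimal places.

21.85%

Real GDP 2000 = Nominal GDP 2000 = 29.63·651 + 59.65·756 + 46.64·453 + 36.32·642 = 108829.89.
Real GDP 2012 (at 2000 prices) = 29.63·870 + 59.65·1051 + 46.64·363 + 36.32·749 = 132604.25.
Real growth = 132604.25/108829.89 − 1 = 0.2185.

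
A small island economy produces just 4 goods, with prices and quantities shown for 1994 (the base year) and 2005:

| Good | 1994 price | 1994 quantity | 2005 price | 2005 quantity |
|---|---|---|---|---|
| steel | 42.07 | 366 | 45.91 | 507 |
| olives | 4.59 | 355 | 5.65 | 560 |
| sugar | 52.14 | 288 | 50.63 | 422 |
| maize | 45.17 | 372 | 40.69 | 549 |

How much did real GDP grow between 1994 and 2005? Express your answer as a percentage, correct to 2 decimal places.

44.74%

Real GDP 1994 = Nominal GDP 1994 = 42.07·366 + 4.59·355 + 52.14·288 + 45.17·372 = 48846.63.
Real GDP 2005 (at 1994 prices) = 42.07·507 + 4.59·560 + 52.14·422 + 45.17·549 = 70701.30.
Real growth = 70701.30/48846.63 − 1 = 0.4474.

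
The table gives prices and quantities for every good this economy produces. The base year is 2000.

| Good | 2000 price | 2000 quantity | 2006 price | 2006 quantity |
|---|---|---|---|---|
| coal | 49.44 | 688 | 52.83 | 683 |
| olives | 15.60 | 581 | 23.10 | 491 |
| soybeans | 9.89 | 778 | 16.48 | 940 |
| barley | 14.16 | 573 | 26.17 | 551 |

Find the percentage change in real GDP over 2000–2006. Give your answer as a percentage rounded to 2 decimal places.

-0.61%

Real GDP 2000 = Nominal GDP 2000 = 49.44·688 + 15.60·581 + 9.89·778 + 14.16·573 = 58886.42.
Real GDP 2006 (at 2000 prices) = 49.44·683 + 15.60·491 + 9.89·940 + 14.16·551 = 58525.88.
Real growth = 58525.88/58886.42 − 1 = -0.0061.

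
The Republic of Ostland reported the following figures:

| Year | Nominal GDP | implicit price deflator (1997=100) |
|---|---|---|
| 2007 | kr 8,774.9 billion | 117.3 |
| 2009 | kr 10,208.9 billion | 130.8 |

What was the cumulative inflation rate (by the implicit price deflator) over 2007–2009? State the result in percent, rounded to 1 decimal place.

Price-level change = 130.8 / 117.3 − 1 = 0.1151.

11.5%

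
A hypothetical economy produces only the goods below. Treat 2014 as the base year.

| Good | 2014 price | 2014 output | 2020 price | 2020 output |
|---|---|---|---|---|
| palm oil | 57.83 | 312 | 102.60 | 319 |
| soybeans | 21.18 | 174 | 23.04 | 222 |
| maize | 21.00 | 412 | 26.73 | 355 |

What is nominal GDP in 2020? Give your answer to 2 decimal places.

47333.43

Nominal GDP 2020 = Σ (p_2020 × q_2020) = 102.60·319 + 23.04·222 + 26.73·355 = 47333.43.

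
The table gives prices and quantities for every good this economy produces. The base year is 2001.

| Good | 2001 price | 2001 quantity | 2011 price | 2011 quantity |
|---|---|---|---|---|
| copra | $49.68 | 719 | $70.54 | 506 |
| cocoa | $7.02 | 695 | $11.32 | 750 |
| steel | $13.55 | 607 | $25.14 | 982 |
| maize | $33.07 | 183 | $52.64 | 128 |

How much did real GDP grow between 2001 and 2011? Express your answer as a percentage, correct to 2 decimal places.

-12.63%

Real GDP 2001 = Nominal GDP 2001 = 49.68·719 + 7.02·695 + 13.55·607 + 33.07·183 = 54875.48.
Real GDP 2011 (at 2001 prices) = 49.68·506 + 7.02·750 + 13.55·982 + 33.07·128 = 47942.14.
Real growth = 47942.14/54875.48 − 1 = -0.1263.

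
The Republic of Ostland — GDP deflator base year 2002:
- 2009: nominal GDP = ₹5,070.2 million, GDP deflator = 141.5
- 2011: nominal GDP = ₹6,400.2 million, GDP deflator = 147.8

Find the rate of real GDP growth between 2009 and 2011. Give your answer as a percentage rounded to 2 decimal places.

Real GDP 2009 = 5070.2 / 1.415 = 3583.18.
Real GDP 2011 = 6400.2 / 1.478 = 4330.31.
Real growth = 4330.31 / 3583.18 − 1 = 0.2085.

20.85%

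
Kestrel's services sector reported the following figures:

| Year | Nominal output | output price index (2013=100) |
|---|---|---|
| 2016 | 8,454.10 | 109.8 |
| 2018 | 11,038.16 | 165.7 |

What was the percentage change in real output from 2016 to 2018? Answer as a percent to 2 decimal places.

-13.48%

Real output 2016 = 8454.10 / 1.098 = 7699.54.
Real output 2018 = 11038.16 / 1.657 = 6661.53.
Real growth = 6661.53 / 7699.54 − 1 = -0.1348.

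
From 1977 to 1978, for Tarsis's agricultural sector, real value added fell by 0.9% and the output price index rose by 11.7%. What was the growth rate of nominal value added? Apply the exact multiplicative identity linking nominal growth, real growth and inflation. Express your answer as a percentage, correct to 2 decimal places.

(1 + g_nom) = (1 + g_real)(1 + π) = 0.9910 × 1.1170 = 1.10695.

10.69%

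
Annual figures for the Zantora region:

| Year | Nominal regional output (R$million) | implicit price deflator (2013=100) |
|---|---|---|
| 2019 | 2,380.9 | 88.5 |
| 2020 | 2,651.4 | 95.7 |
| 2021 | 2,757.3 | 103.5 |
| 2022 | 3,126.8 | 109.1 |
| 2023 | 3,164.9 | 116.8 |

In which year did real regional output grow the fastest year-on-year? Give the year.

2020: real = 2651.4/0.957 = 2770.53; growth vs 2019 (2690.28) = 2.98%.
2021: real = 2757.3/1.035 = 2664.06; growth vs 2020 (2770.53) = -3.84%.
2022: real = 3126.8/1.091 = 2865.99; growth vs 2021 (2664.06) = 7.58%.
2023: real = 3164.9/1.168 = 2709.67; growth vs 2022 (2865.99) = -5.45%.

2022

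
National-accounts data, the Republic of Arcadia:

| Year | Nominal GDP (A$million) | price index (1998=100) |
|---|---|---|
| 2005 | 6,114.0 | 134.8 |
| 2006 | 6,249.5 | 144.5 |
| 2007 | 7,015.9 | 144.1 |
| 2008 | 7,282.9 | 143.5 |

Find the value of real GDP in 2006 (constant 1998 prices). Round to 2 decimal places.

A$4,324.91 million

Real GDP 2006 = 6249.5 / 1.445 = 4324.91.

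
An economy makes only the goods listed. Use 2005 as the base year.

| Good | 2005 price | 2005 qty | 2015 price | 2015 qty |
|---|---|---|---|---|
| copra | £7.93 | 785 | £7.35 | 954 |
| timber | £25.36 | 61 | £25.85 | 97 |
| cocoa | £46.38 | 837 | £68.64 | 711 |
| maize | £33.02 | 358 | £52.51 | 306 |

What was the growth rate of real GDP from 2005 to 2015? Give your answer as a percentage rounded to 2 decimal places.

-9.09%

Real GDP 2005 = Nominal GDP 2005 = 7.93·785 + 25.36·61 + 46.38·837 + 33.02·358 = 58413.23.
Real GDP 2015 (at 2005 prices) = 7.93·954 + 25.36·97 + 46.38·711 + 33.02·306 = 53105.44.
Real growth = 53105.44/58413.23 − 1 = -0.0909.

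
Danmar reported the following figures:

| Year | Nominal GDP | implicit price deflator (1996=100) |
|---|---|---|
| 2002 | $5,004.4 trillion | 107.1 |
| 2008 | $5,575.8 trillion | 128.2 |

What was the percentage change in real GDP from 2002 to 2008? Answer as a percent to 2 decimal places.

-6.92%

Deflate each year: 2002 → 5004.4/1.071 = 4672.64; 2008 → 5575.8/1.282 = 4349.30.
So real GDP changed by 4349.30/4672.64 − 1 = -0.0692, i.e. -6.92%.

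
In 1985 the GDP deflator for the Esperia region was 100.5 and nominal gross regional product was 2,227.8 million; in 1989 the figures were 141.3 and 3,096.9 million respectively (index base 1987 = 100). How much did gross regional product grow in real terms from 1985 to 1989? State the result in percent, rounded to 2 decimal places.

-1.13%

Deflate each year: 1985 → 2227.8/1.005 = 2216.72; 1989 → 3096.9/1.413 = 2191.72.
So real gross regional product changed by 2191.72/2216.72 − 1 = -0.0113, i.e. -1.13%.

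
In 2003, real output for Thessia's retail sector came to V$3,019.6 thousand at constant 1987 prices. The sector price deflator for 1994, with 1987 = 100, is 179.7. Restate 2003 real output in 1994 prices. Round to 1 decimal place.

Real output in 1994 prices = Real output in 1987 prices × (P_1994/P_1987) = 3019.6 × 1.797 = 5426.22.

V$5,426.2 thousand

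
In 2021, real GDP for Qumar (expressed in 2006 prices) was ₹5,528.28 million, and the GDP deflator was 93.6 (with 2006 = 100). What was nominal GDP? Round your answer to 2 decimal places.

₹5,174.47 million

Nominal GDP = Real × (GDP deflator/100) = 5528.28 × 0.936 = 5174.47.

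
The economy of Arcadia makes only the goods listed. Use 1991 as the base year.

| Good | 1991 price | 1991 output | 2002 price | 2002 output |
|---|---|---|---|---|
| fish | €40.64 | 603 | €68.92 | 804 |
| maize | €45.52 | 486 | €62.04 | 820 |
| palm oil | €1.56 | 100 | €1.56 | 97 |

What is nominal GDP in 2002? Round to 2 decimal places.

€106435.80

Nominal GDP 2002 = Σ (p_2002 × q_2002) = 68.92·804 + 62.04·820 + 1.56·97 = 106435.80.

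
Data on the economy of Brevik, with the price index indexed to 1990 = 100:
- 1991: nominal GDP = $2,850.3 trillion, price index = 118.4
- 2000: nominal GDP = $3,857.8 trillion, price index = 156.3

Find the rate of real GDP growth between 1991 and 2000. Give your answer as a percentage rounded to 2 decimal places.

2.53%

Real GDP 1991 = 2850.3 / 1.184 = 2407.35.
Real GDP 2000 = 3857.8 / 1.563 = 2468.20.
Real growth = 2468.20 / 2407.35 − 1 = 0.0253.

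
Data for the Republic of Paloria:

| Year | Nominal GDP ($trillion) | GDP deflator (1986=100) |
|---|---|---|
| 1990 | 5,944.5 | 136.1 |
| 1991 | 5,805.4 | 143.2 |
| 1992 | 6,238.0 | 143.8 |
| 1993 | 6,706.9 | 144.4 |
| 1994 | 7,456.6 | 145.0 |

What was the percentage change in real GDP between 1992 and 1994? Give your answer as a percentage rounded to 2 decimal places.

Real GDP 1992 = 6238.0/1.438 = 4337.97.
Real GDP 1994 = 7456.6/1.450 = 5142.48.
Change = 5142.48/4337.97 − 1 = 0.1855.

18.55%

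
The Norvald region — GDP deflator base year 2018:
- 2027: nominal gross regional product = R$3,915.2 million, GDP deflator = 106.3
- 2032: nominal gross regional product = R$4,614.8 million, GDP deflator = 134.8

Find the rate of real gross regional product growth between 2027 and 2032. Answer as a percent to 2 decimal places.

-7.05%

Deflate each year: 2027 → 3915.2/1.063 = 3683.16; 2032 → 4614.8/1.348 = 3423.44.
So real gross regional product changed by 3423.44/3683.16 − 1 = -0.0705, i.e. -7.05%.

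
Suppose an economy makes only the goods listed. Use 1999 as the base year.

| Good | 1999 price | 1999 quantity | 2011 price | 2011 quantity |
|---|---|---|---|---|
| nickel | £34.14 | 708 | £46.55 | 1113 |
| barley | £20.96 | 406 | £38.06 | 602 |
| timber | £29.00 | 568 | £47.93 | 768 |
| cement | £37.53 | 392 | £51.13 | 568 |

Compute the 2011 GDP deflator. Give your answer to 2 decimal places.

Nominal GDP 2011 = 46.55·1113 + 38.06·602 + 47.93·768 + 51.13·568 = 140574.35.
Real GDP 2011 (at 1999 prices) = 34.14·1113 + 20.96·602 + 29.00·768 + 37.53·568 = 94204.78.
Deflator = Nominal/Real × 100 = 140574.35/94204.78 × 100 = 149.222.

149.22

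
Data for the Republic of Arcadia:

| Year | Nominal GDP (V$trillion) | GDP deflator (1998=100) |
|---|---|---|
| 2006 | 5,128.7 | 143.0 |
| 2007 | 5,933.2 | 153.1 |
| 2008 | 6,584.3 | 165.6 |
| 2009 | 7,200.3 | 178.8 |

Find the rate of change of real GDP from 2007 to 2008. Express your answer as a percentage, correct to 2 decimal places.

2.60%

Real GDP 2007 = 5933.2/1.531 = 3875.38.
Real GDP 2008 = 6584.3/1.656 = 3976.03.
Change = 3976.03/3875.38 − 1 = 0.0260.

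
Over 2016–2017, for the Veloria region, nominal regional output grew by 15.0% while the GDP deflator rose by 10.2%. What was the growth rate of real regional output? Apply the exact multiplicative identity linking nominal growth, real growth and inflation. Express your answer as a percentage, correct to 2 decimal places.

(1 + g_nom) = (1 + g_real)(1 + π), so g_real = 1.1500 / 1.1020 − 1 = 0.04356.

4.36%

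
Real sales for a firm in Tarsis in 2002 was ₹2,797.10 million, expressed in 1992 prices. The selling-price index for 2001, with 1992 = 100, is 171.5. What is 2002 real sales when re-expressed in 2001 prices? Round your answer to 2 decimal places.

₹4,797.03 million

Real sales in 2001 prices = Real sales in 1992 prices × (P_2001/P_1992) = 2797.10 × 1.715 = 4797.03.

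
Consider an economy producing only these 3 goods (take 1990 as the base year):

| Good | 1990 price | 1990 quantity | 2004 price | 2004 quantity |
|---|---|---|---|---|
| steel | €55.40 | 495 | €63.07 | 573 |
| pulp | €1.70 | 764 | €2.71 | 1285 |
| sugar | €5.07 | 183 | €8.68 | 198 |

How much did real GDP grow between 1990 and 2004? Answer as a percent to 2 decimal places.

Real GDP 1990 = Nominal GDP 1990 = 55.40·495 + 1.70·764 + 5.07·183 = 29649.61.
Real GDP 2004 (at 1990 prices) = 55.40·573 + 1.70·1285 + 5.07·198 = 34932.56.
Real growth = 34932.56/29649.61 − 1 = 0.1782.

17.82%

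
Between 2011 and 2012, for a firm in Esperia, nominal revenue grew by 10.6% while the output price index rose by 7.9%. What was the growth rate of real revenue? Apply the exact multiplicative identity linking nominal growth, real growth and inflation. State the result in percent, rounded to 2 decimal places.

2.50%

(1 + g_nom) = (1 + g_real)(1 + π), so g_real = 1.1060 / 1.0790 − 1 = 0.02502.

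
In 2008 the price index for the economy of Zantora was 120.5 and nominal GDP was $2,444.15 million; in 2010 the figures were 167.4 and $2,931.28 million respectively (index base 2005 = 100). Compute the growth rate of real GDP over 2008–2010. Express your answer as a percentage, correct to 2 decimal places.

Deflate each year: 2008 → 2444.15/1.205 = 2028.34; 2010 → 2931.28/1.674 = 1751.06.
So real GDP changed by 1751.06/2028.34 − 1 = -0.1367, i.e. -13.67%.

-13.67%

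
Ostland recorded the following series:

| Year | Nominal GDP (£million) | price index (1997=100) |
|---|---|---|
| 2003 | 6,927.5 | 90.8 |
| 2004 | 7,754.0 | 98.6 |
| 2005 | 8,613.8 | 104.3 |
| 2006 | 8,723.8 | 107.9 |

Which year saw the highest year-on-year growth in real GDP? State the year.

2005

2004: real = 7754.0/0.986 = 7864.10; growth vs 2003 (7629.41) = 3.08%.
2005: real = 8613.8/1.043 = 8258.68; growth vs 2004 (7864.10) = 5.02%.
2006: real = 8723.8/1.079 = 8085.08; growth vs 2005 (8258.68) = -2.10%.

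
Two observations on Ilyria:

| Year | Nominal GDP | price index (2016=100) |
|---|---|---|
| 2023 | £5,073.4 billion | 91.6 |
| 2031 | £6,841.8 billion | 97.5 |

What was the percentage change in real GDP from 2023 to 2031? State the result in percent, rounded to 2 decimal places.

Deflate each year: 2023 → 5073.4/0.916 = 5538.65; 2031 → 6841.8/0.975 = 7017.23.
So real GDP changed by 7017.23/5538.65 − 1 = 0.2670, i.e. 26.70%.

26.70%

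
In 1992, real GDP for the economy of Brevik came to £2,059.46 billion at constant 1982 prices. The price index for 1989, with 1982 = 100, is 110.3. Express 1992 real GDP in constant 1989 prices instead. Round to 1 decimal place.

Real GDP in 1989 prices = Real GDP in 1982 prices × (P_1989/P_1982) = 2059.46 × 1.103 = 2271.58.

£2,271.6 billion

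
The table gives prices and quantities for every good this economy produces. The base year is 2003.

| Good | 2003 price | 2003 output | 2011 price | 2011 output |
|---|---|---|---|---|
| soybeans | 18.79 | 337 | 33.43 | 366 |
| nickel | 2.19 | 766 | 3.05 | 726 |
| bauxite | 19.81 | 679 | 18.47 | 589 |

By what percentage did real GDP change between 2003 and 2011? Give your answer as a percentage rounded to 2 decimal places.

-6.18%

Real GDP 2003 = Nominal GDP 2003 = 18.79·337 + 2.19·766 + 19.81·679 = 21460.76.
Real GDP 2011 (at 2003 prices) = 18.79·366 + 2.19·726 + 19.81·589 = 20135.17.
Real growth = 20135.17/21460.76 − 1 = -0.0618.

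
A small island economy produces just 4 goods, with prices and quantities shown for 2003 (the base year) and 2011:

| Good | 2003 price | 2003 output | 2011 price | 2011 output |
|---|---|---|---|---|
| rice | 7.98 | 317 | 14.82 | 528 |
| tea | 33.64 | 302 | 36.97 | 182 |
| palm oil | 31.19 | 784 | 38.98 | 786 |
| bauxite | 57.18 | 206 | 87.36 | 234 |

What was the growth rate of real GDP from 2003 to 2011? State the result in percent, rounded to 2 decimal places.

Real GDP 2003 = Nominal GDP 2003 = 7.98·317 + 33.64·302 + 31.19·784 + 57.18·206 = 48920.98.
Real GDP 2011 (at 2003 prices) = 7.98·528 + 33.64·182 + 31.19·786 + 57.18·234 = 48231.38.
Real growth = 48231.38/48920.98 − 1 = -0.0141.

-1.41%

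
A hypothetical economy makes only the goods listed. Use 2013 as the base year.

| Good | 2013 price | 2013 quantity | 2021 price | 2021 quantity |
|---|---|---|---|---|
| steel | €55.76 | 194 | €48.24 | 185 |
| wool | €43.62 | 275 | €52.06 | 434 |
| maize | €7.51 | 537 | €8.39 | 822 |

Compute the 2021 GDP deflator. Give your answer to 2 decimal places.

Nominal GDP 2021 = 48.24·185 + 52.06·434 + 8.39·822 = 38415.02.
Real GDP 2021 (at 2013 prices) = 55.76·185 + 43.62·434 + 7.51·822 = 35419.90.
Deflator = Nominal/Real × 100 = 38415.02/35419.90 × 100 = 108.456.

108.46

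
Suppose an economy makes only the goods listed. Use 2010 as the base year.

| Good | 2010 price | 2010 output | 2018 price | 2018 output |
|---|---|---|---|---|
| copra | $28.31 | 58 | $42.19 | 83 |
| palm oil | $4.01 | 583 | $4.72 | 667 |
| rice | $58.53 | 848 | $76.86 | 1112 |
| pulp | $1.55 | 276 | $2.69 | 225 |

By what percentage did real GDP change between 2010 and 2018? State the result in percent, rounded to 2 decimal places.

30.38%

Real GDP 2010 = Nominal GDP 2010 = 28.31·58 + 4.01·583 + 58.53·848 + 1.55·276 = 54041.05.
Real GDP 2018 (at 2010 prices) = 28.31·83 + 4.01·667 + 58.53·1112 + 1.55·225 = 70458.51.
Real growth = 70458.51/54041.05 − 1 = 0.3038.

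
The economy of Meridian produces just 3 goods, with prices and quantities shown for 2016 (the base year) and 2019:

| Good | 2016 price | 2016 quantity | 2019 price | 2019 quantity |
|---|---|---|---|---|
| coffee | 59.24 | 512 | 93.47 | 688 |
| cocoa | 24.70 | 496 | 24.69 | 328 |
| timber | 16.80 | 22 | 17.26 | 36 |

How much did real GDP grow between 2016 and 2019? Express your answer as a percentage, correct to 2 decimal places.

15.16%

Real GDP 2016 = Nominal GDP 2016 = 59.24·512 + 24.70·496 + 16.80·22 = 42951.68.
Real GDP 2019 (at 2016 prices) = 59.24·688 + 24.70·328 + 16.80·36 = 49463.52.
Real growth = 49463.52/42951.68 − 1 = 0.1516.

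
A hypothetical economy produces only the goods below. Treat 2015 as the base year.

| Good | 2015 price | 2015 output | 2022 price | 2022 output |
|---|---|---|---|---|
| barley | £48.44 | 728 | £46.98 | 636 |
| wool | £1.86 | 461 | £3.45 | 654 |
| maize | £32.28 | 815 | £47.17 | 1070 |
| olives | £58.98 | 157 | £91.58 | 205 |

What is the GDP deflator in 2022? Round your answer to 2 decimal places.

Nominal GDP 2022 = 46.98·636 + 3.45·654 + 47.17·1070 + 91.58·205 = 101381.38.
Real GDP 2022 (at 2015 prices) = 48.44·636 + 1.86·654 + 32.28·1070 + 58.98·205 = 78654.78.
Deflator = Nominal/Real × 100 = 101381.38/78654.78 × 100 = 128.894.

128.89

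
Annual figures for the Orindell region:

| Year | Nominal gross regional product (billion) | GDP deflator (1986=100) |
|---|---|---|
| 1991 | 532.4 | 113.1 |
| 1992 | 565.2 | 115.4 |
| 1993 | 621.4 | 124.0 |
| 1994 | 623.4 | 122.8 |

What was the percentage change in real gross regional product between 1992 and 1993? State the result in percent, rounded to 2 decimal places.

2.32%

Real gross regional product 1992 = 565.2/1.154 = 489.77.
Real gross regional product 1993 = 621.4/1.240 = 501.13.
Change = 501.13/489.77 − 1 = 0.0232.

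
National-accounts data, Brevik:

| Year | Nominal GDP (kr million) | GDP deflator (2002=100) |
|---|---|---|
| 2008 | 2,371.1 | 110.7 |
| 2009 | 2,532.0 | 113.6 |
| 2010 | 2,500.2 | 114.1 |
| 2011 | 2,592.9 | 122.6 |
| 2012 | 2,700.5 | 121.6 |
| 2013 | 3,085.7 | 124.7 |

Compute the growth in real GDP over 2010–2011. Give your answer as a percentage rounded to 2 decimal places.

-3.48%

Real GDP 2010 = 2500.2/1.141 = 2191.24.
Real GDP 2011 = 2592.9/1.226 = 2114.93.
Change = 2114.93/2191.24 − 1 = -0.0348.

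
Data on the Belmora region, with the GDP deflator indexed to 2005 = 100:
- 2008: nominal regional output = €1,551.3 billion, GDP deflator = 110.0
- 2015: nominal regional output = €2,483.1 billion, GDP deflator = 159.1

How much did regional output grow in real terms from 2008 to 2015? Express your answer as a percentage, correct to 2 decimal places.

Deflate each year: 2008 → 1551.3/1.100 = 1410.27; 2015 → 2483.1/1.591 = 1560.72.
So real regional output changed by 1560.72/1410.27 − 1 = 0.1067, i.e. 10.67%.

10.67%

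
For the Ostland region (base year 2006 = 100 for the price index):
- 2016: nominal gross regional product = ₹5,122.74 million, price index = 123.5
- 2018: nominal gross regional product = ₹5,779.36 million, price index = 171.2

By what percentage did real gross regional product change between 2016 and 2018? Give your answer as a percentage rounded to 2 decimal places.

Real gross regional product 2016 = 5122.74 / 1.235 = 4147.97.
Real gross regional product 2018 = 5779.36 / 1.712 = 3375.79.
Real growth = 3375.79 / 4147.97 − 1 = -0.1862.

-18.62%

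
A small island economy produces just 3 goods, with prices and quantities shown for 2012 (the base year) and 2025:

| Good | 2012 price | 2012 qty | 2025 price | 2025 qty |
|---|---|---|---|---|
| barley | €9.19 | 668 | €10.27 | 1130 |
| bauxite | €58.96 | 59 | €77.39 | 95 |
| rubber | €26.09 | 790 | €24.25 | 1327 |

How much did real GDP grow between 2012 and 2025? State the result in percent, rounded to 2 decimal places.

67.42%

Real GDP 2012 = Nominal GDP 2012 = 9.19·668 + 58.96·59 + 26.09·790 = 30228.66.
Real GDP 2025 (at 2012 prices) = 9.19·1130 + 58.96·95 + 26.09·1327 = 50607.33.
Real growth = 50607.33/30228.66 − 1 = 0.6742.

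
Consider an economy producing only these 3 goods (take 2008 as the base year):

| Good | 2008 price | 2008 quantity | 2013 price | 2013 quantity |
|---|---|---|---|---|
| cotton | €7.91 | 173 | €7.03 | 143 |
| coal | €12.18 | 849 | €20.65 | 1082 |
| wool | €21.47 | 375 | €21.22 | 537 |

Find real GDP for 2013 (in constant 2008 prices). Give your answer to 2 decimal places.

Real GDP 2013 = Σ (p_2008 × q_2013) = 7.91·143 + 12.18·1082 + 21.47·537 = 25839.28.

€25839.28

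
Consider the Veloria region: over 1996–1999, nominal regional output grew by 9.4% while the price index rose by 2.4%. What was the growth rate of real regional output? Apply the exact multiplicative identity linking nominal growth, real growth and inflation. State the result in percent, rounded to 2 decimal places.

(1 + g_nom) = (1 + g_real)(1 + π), so g_real = 1.0940 / 1.0240 − 1 = 0.06836.

6.84%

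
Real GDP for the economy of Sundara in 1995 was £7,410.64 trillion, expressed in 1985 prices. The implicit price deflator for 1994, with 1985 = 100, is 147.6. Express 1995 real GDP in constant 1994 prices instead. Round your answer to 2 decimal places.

Real GDP in 1994 prices = Real GDP in 1985 prices × (P_1994/P_1985) = 7410.64 × 1.476 = 10938.10.

£10,938.10 trillion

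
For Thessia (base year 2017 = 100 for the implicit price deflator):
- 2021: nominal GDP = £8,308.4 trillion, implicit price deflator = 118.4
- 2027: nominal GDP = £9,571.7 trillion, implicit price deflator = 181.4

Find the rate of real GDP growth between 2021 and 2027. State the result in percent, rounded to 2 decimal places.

Real GDP 2021 = 8308.4 / 1.184 = 7017.23.
Real GDP 2027 = 9571.7 / 1.814 = 5276.57.
Real growth = 5276.57 / 7017.23 − 1 = -0.2481.

-24.81%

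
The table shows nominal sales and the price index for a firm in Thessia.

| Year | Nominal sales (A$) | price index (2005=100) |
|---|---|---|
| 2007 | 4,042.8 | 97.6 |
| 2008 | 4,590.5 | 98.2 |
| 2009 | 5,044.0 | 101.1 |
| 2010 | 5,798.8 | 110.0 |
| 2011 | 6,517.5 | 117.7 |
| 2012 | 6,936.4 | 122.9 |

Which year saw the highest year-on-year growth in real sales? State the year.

2008: real = 4590.5/0.982 = 4674.64; growth vs 2007 (4142.21) = 12.85%.
2009: real = 5044.0/1.011 = 4989.12; growth vs 2008 (4674.64) = 6.73%.
2010: real = 5798.8/1.100 = 5271.64; growth vs 2009 (4989.12) = 5.66%.
2011: real = 6517.5/1.177 = 5537.38; growth vs 2010 (5271.64) = 5.04%.
2012: real = 6936.4/1.229 = 5643.94; growth vs 2011 (5537.38) = 1.92%.

2008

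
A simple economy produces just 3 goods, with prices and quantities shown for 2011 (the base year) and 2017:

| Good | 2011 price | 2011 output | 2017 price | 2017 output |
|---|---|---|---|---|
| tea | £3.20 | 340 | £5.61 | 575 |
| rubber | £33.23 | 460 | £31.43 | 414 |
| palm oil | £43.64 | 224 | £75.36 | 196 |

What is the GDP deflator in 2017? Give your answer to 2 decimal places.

128.40

Nominal GDP 2017 = 5.61·575 + 31.43·414 + 75.36·196 = 31008.33.
Real GDP 2017 (at 2011 prices) = 3.20·575 + 33.23·414 + 43.64·196 = 24150.66.
Deflator = Nominal/Real × 100 = 31008.33/24150.66 × 100 = 128.395.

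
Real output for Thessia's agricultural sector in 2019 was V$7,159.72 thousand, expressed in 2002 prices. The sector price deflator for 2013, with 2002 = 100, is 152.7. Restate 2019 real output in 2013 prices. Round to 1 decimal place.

Real output in 2013 prices = Real output in 2002 prices × (P_2013/P_2002) = 7159.72 × 1.527 = 10932.89.

V$10,932.9 thousand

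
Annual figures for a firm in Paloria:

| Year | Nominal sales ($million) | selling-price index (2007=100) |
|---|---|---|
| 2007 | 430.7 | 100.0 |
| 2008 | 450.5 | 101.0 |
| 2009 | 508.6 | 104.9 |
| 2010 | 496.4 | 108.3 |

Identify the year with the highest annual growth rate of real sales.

2009

2008: real = 450.5/1.010 = 446.04; growth vs 2007 (430.70) = 3.56%.
2009: real = 508.6/1.049 = 484.84; growth vs 2008 (446.04) = 8.70%.
2010: real = 496.4/1.083 = 458.36; growth vs 2009 (484.84) = -5.46%.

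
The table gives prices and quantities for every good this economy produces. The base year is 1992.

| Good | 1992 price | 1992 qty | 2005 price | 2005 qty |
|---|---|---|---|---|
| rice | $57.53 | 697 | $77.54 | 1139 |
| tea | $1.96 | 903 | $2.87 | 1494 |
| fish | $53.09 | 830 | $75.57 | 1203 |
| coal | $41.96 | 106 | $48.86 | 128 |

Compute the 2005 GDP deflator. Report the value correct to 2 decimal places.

137.82

Nominal GDP 2005 = 77.54·1139 + 2.87·1494 + 75.57·1203 + 48.86·128 = 189770.63.
Real GDP 2005 (at 1992 prices) = 57.53·1139 + 1.96·1494 + 53.09·1203 + 41.96·128 = 137693.06.
Deflator = Nominal/Real × 100 = 189770.63/137693.06 × 100 = 137.821.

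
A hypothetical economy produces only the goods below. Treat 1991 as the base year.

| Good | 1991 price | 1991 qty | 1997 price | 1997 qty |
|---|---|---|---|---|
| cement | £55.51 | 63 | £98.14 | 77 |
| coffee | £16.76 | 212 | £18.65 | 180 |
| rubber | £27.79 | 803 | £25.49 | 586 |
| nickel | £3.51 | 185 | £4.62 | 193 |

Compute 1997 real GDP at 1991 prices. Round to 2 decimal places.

£24253.44

Real GDP 1997 = Σ (p_1991 × q_1997) = 55.51·77 + 16.76·180 + 27.79·586 + 3.51·193 = 24253.44.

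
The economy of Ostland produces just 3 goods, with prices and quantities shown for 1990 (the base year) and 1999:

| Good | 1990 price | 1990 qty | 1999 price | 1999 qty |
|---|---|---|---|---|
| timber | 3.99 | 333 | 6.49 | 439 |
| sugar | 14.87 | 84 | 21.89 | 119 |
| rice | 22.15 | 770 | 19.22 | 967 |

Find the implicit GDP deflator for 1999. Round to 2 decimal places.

Nominal GDP 1999 = 6.49·439 + 21.89·119 + 19.22·967 = 24039.76.
Real GDP 1999 (at 1990 prices) = 3.99·439 + 14.87·119 + 22.15·967 = 24940.19.
Deflator = Nominal/Real × 100 = 24039.76/24940.19 × 100 = 96.390.

96.39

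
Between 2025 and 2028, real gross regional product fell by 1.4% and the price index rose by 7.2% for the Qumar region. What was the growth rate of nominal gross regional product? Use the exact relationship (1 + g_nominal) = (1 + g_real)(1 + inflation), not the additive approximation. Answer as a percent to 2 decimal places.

(1 + g_nom) = (1 + g_real)(1 + π) = 0.9860 × 1.0720 = 1.05699.

5.70%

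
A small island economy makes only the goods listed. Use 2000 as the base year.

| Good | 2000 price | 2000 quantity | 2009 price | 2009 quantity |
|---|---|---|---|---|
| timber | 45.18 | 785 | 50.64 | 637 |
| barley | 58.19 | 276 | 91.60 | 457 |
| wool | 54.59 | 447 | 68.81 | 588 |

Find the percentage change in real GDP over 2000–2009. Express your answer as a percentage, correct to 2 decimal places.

Real GDP 2000 = Nominal GDP 2000 = 45.18·785 + 58.19·276 + 54.59·447 = 75928.47.
Real GDP 2009 (at 2000 prices) = 45.18·637 + 58.19·457 + 54.59·588 = 87471.41.
Real growth = 87471.41/75928.47 − 1 = 0.1520.

15.20%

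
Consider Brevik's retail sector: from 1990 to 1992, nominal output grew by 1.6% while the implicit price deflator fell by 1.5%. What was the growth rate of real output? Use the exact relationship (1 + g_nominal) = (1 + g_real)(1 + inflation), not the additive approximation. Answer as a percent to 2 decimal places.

(1 + g_nom) = (1 + g_real)(1 + π), so g_real = 1.0160 / 0.9850 − 1 = 0.03147.

3.15%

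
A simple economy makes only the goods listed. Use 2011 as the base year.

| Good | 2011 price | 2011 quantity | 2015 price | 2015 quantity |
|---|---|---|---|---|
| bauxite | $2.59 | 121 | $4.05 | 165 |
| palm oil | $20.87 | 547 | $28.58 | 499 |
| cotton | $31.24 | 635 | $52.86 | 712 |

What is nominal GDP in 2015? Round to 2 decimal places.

$52565.99

Nominal GDP 2015 = Σ (p_2015 × q_2015) = 4.05·165 + 28.58·499 + 52.86·712 = 52565.99.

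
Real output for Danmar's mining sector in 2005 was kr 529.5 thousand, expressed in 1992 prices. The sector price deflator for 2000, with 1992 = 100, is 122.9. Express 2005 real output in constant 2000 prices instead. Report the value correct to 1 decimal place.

kr 650.8 thousand

Real output in 2000 prices = Real output in 1992 prices × (P_2000/P_1992) = 529.5 × 1.229 = 650.76.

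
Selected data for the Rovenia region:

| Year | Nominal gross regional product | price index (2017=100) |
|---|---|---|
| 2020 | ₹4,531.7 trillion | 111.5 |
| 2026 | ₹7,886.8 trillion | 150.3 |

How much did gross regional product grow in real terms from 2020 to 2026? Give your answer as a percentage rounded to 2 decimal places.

29.11%

Real gross regional product 2020 = 4531.7 / 1.115 = 4064.30.
Real gross regional product 2026 = 7886.8 / 1.503 = 5247.37.
Real growth = 5247.37 / 4064.30 − 1 = 0.2911.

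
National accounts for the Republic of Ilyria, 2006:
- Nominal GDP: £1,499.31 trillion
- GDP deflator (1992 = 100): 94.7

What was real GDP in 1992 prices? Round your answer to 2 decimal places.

£1,583.22 trillion

Real GDP = Nominal / (GDP deflator/100) = 1499.31 / 0.947 = 1583.22.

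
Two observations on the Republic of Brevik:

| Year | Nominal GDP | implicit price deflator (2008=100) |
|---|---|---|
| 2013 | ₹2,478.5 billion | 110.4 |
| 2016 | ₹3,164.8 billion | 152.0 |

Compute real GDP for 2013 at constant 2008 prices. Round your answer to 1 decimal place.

₹2,245.0 billion

Real GDP = Nominal / (implicit price deflator/100) = 2478.5 / 1.104 = 2245.02.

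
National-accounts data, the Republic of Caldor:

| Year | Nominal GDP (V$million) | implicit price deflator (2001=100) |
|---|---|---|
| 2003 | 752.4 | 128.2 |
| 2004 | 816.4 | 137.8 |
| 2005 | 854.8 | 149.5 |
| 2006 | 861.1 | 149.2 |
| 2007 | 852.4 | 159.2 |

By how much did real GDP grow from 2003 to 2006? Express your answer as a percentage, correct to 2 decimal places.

Real GDP 2003 = 752.4/1.282 = 586.90.
Real GDP 2006 = 861.1/1.492 = 577.14.
Change = 577.14/586.90 − 1 = -0.0166.

-1.66%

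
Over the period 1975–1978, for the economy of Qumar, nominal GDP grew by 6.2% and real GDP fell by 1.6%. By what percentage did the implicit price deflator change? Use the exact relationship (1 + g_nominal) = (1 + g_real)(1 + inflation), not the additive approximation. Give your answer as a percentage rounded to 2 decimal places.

7.93%

(1 + g_nom) = (1 + g_real)(1 + π), so π = 1.0620 / 0.9840 − 1 = 0.07927.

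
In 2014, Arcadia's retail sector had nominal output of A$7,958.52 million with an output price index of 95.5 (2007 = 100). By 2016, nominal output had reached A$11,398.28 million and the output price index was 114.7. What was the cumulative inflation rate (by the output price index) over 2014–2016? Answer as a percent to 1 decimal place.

Price-level change = 114.7 / 95.5 − 1 = 0.2010.

20.1%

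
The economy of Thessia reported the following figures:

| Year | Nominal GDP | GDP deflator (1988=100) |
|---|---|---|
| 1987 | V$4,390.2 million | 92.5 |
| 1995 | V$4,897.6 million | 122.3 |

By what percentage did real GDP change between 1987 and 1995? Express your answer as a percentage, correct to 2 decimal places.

Deflate each year: 1987 → 4390.2/0.925 = 4746.16; 1995 → 4897.6/1.223 = 4004.58.
So real GDP changed by 4004.58/4746.16 − 1 = -0.1562, i.e. -15.62%.

-15.62%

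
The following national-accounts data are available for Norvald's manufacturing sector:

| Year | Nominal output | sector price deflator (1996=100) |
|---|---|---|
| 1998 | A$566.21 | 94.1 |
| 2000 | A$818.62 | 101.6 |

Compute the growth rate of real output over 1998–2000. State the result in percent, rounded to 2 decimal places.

33.91%

Real output 1998 = 566.21 / 0.941 = 601.71.
Real output 2000 = 818.62 / 1.016 = 805.73.
Real growth = 805.73 / 601.71 − 1 = 0.3391.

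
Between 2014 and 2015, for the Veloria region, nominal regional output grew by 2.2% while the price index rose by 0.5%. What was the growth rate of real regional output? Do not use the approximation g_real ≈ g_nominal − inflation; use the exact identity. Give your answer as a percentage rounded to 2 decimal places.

1.69%

(1 + g_nom) = (1 + g_real)(1 + π), so g_real = 1.0220 / 1.0050 − 1 = 0.01692.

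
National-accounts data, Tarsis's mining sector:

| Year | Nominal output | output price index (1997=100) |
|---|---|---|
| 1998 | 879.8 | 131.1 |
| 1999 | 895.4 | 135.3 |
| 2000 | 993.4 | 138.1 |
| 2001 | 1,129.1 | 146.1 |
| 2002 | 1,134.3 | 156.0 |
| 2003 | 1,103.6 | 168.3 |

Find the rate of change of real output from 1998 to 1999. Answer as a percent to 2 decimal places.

Real output 1998 = 879.8/1.311 = 671.09.
Real output 1999 = 895.4/1.353 = 661.79.
Change = 661.79/671.09 − 1 = -0.0139.

-1.39%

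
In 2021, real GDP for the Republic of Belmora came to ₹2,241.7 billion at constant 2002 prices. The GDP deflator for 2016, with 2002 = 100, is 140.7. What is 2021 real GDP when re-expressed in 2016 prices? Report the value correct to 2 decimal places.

₹3,154.07 billion

Real GDP in 2016 prices = Real GDP in 2002 prices × (P_2016/P_2002) = 2241.7 × 1.407 = 3154.07.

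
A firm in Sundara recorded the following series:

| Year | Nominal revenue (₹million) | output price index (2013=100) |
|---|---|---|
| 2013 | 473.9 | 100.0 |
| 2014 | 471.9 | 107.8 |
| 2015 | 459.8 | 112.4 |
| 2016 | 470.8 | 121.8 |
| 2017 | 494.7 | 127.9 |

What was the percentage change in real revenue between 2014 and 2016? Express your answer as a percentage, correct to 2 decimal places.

-11.70%

Real revenue 2014 = 471.9/1.078 = 437.76.
Real revenue 2016 = 470.8/1.218 = 386.54.
Change = 386.54/437.76 − 1 = -0.1170.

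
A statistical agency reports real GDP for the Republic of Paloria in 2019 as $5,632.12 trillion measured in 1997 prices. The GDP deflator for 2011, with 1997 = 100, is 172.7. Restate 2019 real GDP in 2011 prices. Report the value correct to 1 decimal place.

$9,726.7 trillion

Real GDP in 2011 prices = Real GDP in 1997 prices × (P_2011/P_1997) = 5632.12 × 1.727 = 9726.67.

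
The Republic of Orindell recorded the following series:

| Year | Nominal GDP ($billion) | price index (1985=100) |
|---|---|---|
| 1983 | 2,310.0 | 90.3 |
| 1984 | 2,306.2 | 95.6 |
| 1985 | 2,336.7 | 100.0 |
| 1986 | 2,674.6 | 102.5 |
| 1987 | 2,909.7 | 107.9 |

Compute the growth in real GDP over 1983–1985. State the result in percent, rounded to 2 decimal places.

Real GDP 1983 = 2310.0/0.903 = 2558.14.
Real GDP 1985 = 2336.7/1.000 = 2336.70.
Change = 2336.70/2558.14 − 1 = -0.0866.

-8.66%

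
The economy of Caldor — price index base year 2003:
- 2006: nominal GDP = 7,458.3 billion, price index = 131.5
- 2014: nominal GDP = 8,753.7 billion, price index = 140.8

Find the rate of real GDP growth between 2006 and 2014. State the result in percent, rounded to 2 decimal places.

9.62%

Real GDP 2006 = 7458.3 / 1.315 = 5671.71.
Real GDP 2014 = 8753.7 / 1.408 = 6217.12.
Real growth = 6217.12 / 5671.71 − 1 = 0.0962.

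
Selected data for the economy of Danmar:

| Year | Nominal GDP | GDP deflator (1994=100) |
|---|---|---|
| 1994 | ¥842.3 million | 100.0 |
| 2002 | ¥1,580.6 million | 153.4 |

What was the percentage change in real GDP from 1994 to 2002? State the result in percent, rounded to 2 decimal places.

22.33%

Real GDP 1994 = 842.3 / 1.000 = 842.30.
Real GDP 2002 = 1580.6 / 1.534 = 1030.38.
Real growth = 1030.38 / 842.30 − 1 = 0.2233.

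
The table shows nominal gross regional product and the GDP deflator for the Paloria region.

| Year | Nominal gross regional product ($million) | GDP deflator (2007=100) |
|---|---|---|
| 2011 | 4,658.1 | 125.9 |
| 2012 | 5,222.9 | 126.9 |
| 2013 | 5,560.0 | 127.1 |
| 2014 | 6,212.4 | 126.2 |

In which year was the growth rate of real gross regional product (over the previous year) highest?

2012: real = 5222.9/1.269 = 4115.76; growth vs 2011 (3699.84) = 11.24%.
2013: real = 5560.0/1.271 = 4374.51; growth vs 2012 (4115.76) = 6.29%.
2014: real = 6212.4/1.262 = 4922.66; growth vs 2013 (4374.51) = 12.53%.

2014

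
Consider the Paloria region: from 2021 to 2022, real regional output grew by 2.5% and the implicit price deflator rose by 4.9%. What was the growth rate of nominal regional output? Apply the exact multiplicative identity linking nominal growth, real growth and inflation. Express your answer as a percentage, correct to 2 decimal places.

(1 + g_nom) = (1 + g_real)(1 + π) = 1.0250 × 1.0490 = 1.07523.

7.52%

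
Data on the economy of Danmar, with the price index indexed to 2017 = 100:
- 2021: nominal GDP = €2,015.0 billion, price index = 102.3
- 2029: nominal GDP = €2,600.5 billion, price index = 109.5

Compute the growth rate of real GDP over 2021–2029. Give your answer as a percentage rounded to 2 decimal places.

Real GDP 2021 = 2015.0 / 1.023 = 1969.70.
Real GDP 2029 = 2600.5 / 1.095 = 2374.89.
Real growth = 2374.89 / 1969.70 − 1 = 0.2057.

20.57%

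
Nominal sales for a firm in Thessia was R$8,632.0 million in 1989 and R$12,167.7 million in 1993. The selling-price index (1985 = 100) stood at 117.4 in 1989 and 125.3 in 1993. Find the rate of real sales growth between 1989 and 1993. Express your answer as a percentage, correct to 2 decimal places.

Real sales 1989 = 8632.0 / 1.174 = 7352.64.
Real sales 1993 = 12167.7 / 1.253 = 9710.85.
Real growth = 9710.85 / 7352.64 − 1 = 0.3207.

32.07%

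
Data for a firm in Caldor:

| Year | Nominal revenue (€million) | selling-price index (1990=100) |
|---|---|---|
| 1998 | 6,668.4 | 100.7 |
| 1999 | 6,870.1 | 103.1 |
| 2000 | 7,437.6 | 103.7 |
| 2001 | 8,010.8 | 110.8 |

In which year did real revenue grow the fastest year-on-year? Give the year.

2000

1999: real = 6870.1/1.031 = 6663.53; growth vs 1998 (6622.05) = 0.63%.
2000: real = 7437.6/1.037 = 7172.23; growth vs 1999 (6663.53) = 7.63%.
2001: real = 8010.8/1.108 = 7229.96; growth vs 2000 (7172.23) = 0.80%.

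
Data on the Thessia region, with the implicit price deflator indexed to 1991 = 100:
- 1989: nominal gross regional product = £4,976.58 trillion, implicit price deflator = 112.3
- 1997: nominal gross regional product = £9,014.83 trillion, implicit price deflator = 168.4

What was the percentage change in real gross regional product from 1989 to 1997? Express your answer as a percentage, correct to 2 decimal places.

Real gross regional product 1989 = 4976.58 / 1.123 = 4431.50.
Real gross regional product 1997 = 9014.83 / 1.684 = 5353.22.
Real growth = 5353.22 / 4431.50 − 1 = 0.2080.

20.80%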